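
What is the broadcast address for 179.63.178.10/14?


Network: 179.60.0.0/14
Host bits = 18
Set all host bits to 1:
Broadcast: 179.63.255.255


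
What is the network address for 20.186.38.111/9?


IP:   00010100.10111010.00100110.01101111
Mask: 11111111.10000000.00000000.00000000
AND operation:
Net:  00010100.10000000.00000000.00000000
Network: 20.128.0.0/9


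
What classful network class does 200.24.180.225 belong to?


First octet: 200
Binary: 11001000
110xxxxx -> Class C (192-223)
Class C, default mask 255.255.255.0 (/24)


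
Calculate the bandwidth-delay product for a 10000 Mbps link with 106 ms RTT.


BDP = bandwidth * RTT
= 10000 Mbps * 106 ms
= 10000 * 1e6 * 106 / 1000 bits
= 1060000000 bits
= 132500000 bytes
= 129394.5312 KB
BDP = 1060000000 bits (132500000 bytes)


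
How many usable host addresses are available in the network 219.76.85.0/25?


Host bits = 32 - 25 = 7
Total addresses = 2^7 = 128
Usable = total - 2 (network and broadcast)
Usable hosts: 126


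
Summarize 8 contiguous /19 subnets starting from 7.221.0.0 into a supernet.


Original prefix: /19
Number of subnets: 8 = 2^3
New prefix = 19 - 3 = 16
Supernet: 7.221.0.0/16


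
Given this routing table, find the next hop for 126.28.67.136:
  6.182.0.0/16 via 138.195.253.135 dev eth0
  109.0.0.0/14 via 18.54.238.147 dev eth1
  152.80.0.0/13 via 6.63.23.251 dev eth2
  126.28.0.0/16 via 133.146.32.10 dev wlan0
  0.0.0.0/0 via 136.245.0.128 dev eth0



Longest prefix match for 126.28.67.136:
  /16 6.182.0.0: no
  /14 109.0.0.0: no
  /13 152.80.0.0: no
  /16 126.28.0.0: MATCH
  /0 0.0.0.0: MATCH
Selected: next-hop 133.146.32.10 via wlan0 (matched /16)


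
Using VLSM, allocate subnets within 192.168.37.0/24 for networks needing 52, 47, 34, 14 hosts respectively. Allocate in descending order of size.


52 hosts -> /26 (62 usable): 192.168.37.0/26
47 hosts -> /26 (62 usable): 192.168.37.64/26
34 hosts -> /26 (62 usable): 192.168.37.128/26
14 hosts -> /28 (14 usable): 192.168.37.192/28
Allocation: 192.168.37.0/26 (52 hosts, 62 usable); 192.168.37.64/26 (47 hosts, 62 usable); 192.168.37.128/26 (34 hosts, 62 usable); 192.168.37.192/28 (14 hosts, 14 usable)


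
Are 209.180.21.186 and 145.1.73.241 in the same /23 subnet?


Mask: 255.255.254.0
209.180.21.186 AND mask = 209.180.20.0
145.1.73.241 AND mask = 145.1.72.0
No, different subnets (209.180.20.0 vs 145.1.72.0)


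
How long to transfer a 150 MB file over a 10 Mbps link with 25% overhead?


Effective throughput = 10 * (1 - 25/100) = 7.5 Mbps
File size in Mb = 150 * 8 = 1200 Mb
Time = 1200 / 7.5
Time = 160 seconds


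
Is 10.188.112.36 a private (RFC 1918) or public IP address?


RFC 1918 private ranges:
  10.0.0.0/8 (10.0.0.0 - 10.255.255.255)
  172.16.0.0/12 (172.16.0.0 - 172.31.255.255)
  192.168.0.0/16 (192.168.0.0 - 192.168.255.255)
Private (in 10.0.0.0/8)


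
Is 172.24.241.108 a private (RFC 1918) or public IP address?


RFC 1918 private ranges:
  10.0.0.0/8 (10.0.0.0 - 10.255.255.255)
  172.16.0.0/12 (172.16.0.0 - 172.31.255.255)
  192.168.0.0/16 (192.168.0.0 - 192.168.255.255)
Private (in 172.16.0.0/12)


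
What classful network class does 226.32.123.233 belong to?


First octet: 226
Binary: 11100010
1110xxxx -> Class D (224-239)
Class D (multicast), default mask N/A


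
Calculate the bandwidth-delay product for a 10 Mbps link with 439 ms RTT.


BDP = bandwidth * RTT
= 10 Mbps * 439 ms
= 10 * 1e6 * 439 / 1000 bits
= 4390000 bits
= 548750 bytes
= 535.8887 KB
BDP = 4390000 bits (548750 bytes)


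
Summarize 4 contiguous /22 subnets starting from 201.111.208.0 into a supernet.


Original prefix: /22
Number of subnets: 4 = 2^2
New prefix = 22 - 2 = 20
Supernet: 201.111.208.0/20


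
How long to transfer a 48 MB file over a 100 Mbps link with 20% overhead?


Effective throughput = 100 * (1 - 20/100) = 80 Mbps
File size in Mb = 48 * 8 = 384 Mb
Time = 384 / 80
Time = 4.8 seconds


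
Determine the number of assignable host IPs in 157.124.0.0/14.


Host bits = 32 - 14 = 18
Total addresses = 2^18 = 262144
Usable = total - 2 (network and broadcast)
Usable hosts: 262142


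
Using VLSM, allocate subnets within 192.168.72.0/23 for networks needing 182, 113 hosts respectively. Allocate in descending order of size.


182 hosts -> /24 (254 usable): 192.168.72.0/24
113 hosts -> /25 (126 usable): 192.168.73.0/25
Allocation: 192.168.72.0/24 (182 hosts, 254 usable); 192.168.73.0/25 (113 hosts, 126 usable)


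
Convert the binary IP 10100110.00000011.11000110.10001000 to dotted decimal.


10100110 = 166
00000011 = 3
11000110 = 198
10001000 = 136
IP: 166.3.198.136


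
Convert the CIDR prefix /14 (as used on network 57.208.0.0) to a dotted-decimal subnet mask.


/14 means 14 network bits, 18 host bits
Binary: 11111111111111000000000000000000
Mask: 255.252.0.0


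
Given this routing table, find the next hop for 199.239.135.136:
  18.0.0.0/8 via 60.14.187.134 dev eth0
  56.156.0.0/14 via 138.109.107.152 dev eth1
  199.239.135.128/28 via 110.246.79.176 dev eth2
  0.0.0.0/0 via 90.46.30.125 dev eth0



Longest prefix match for 199.239.135.136:
  /8 18.0.0.0: no
  /14 56.156.0.0: no
  /28 199.239.135.128: MATCH
  /0 0.0.0.0: MATCH
Selected: next-hop 110.246.79.176 via eth2 (matched /28)


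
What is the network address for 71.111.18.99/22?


IP:   01000111.01101111.00010010.01100011
Mask: 11111111.11111111.11111100.00000000
AND operation:
Net:  01000111.01101111.00010000.00000000
Network: 71.111.16.0/22


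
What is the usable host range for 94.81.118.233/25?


Network: 94.81.118.128
Broadcast: 94.81.118.255
First usable = network + 1
Last usable = broadcast - 1
Range: 94.81.118.129 to 94.81.118.254


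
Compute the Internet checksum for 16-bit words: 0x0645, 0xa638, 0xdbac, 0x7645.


Sum all words (with carry folding):
+ 0x0645 = 0x0645
+ 0xa638 = 0xac7d
+ 0xdbac = 0x882a
+ 0x7645 = 0xfe6f
One's complement: ~0xfe6f
Checksum = 0x0190


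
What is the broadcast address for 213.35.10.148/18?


Network: 213.35.0.0/18
Host bits = 14
Set all host bits to 1:
Broadcast: 213.35.63.255


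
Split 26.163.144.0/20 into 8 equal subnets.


New prefix = 20 + 3 = 23
Each subnet has 512 addresses
  26.163.144.0/23
  26.163.146.0/23
  26.163.148.0/23
  26.163.150.0/23
  26.163.152.0/23
  26.163.154.0/23
  26.163.156.0/23
  26.163.158.0/23
Subnets: 26.163.144.0/23, 26.163.146.0/23, 26.163.148.0/23, 26.163.150.0/23, 26.163.152.0/23, 26.163.154.0/23, 26.163.156.0/23, 26.163.158.0/23


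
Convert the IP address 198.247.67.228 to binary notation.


198 = 11000110
247 = 11110111
67 = 01000011
228 = 11100100
Binary: 11000110.11110111.01000011.11100100


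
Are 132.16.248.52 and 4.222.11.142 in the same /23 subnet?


Mask: 255.255.254.0
132.16.248.52 AND mask = 132.16.248.0
4.222.11.142 AND mask = 4.222.10.0
No, different subnets (132.16.248.0 vs 4.222.10.0)


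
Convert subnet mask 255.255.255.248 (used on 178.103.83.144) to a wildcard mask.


Subnet mask: 255.255.255.248
Wildcard = 255.255.255.255 - subnet mask
255 - 255 = 0
255 - 255 = 0
255 - 255 = 0
255 - 248 = 7
Wildcard: 0.0.0.7


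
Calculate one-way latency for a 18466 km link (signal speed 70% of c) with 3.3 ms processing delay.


Speed = 0.7 * 3e5 km/s = 210000 km/s
Propagation delay = 18466 / 210000 = 0.0879 s = 87.9333 ms
Processing delay = 3.3 ms
Total one-way latency = 91.2333 ms


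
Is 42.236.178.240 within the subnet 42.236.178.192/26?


Subnet network: 42.236.178.192
Test IP AND mask: 42.236.178.192
Yes, 42.236.178.240 is in 42.236.178.192/26


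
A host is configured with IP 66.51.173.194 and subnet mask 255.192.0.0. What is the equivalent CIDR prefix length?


Binary: 11111111.11000000.00000000.00000000
Count leading 1s
Prefix: /10


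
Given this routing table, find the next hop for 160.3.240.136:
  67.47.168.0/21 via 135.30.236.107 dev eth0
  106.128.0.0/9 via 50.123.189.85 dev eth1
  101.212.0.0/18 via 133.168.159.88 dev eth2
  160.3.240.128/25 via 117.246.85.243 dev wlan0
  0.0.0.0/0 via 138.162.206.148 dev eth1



Longest prefix match for 160.3.240.136:
  /21 67.47.168.0: no
  /9 106.128.0.0: no
  /18 101.212.0.0: no
  /25 160.3.240.128: MATCH
  /0 0.0.0.0: MATCH
Selected: next-hop 117.246.85.243 via wlan0 (matched /25)


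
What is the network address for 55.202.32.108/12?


IP:   00110111.11001010.00100000.01101100
Mask: 11111111.11110000.00000000.00000000
AND operation:
Net:  00110111.11000000.00000000.00000000
Network: 55.192.0.0/12


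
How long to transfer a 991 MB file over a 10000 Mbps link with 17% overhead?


Effective throughput = 10000 * (1 - 17/100) = 8300 Mbps
File size in Mb = 991 * 8 = 7928 Mb
Time = 7928 / 8300
Time = 0.9552 seconds


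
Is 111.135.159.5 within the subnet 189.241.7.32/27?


Subnet network: 189.241.7.32
Test IP AND mask: 111.135.159.0
No, 111.135.159.5 is not in 189.241.7.32/27


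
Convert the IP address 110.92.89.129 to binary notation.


110 = 01101110
92 = 01011100
89 = 01011001
129 = 10000001
Binary: 01101110.01011100.01011001.10000001


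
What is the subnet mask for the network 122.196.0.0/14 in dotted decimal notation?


/14 means 14 network bits, 18 host bits
Binary: 11111111111111000000000000000000
Mask: 255.252.0.0


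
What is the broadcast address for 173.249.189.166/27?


Network: 173.249.189.160/27
Host bits = 5
Set all host bits to 1:
Broadcast: 173.249.189.191


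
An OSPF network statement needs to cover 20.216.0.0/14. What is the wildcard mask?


Subnet mask: 255.252.0.0
Wildcard = 255.255.255.255 - subnet mask
255 - 255 = 0
255 - 252 = 3
255 - 0 = 255
255 - 0 = 255
Wildcard: 0.3.255.255


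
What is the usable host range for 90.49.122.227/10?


Network: 90.0.0.0
Broadcast: 90.63.255.255
First usable = network + 1
Last usable = broadcast - 1
Range: 90.0.0.1 to 90.63.255.254


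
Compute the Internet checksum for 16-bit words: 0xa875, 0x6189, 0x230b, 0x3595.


Sum all words (with carry folding):
+ 0xa875 = 0xa875
+ 0x6189 = 0x09ff
+ 0x230b = 0x2d0a
+ 0x3595 = 0x629f
One's complement: ~0x629f
Checksum = 0x9d60


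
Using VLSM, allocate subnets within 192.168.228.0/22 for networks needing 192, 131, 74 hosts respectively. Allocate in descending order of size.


192 hosts -> /24 (254 usable): 192.168.228.0/24
131 hosts -> /24 (254 usable): 192.168.229.0/24
74 hosts -> /25 (126 usable): 192.168.230.0/25
Allocation: 192.168.228.0/24 (192 hosts, 254 usable); 192.168.229.0/24 (131 hosts, 254 usable); 192.168.230.0/25 (74 hosts, 126 usable)


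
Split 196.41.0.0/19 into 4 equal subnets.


New prefix = 19 + 2 = 21
Each subnet has 2048 addresses
  196.41.0.0/21
  196.41.8.0/21
  196.41.16.0/21
  196.41.24.0/21
Subnets: 196.41.0.0/21, 196.41.8.0/21, 196.41.16.0/21, 196.41.24.0/21


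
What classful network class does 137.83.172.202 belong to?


First octet: 137
Binary: 10001001
10xxxxxx -> Class B (128-191)
Class B, default mask 255.255.0.0 (/16)


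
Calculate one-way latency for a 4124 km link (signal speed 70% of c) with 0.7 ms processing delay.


Speed = 0.7 * 3e5 km/s = 210000 km/s
Propagation delay = 4124 / 210000 = 0.0196 s = 19.6381 ms
Processing delay = 0.7 ms
Total one-way latency = 20.3381 ms


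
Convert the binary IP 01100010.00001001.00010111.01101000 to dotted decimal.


01100010 = 98
00001001 = 9
00010111 = 23
01101000 = 104
IP: 98.9.23.104


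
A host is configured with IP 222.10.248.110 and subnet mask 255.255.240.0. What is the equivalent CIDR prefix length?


Binary: 11111111.11111111.11110000.00000000
Count leading 1s
Prefix: /20


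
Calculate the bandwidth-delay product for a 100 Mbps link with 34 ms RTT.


BDP = bandwidth * RTT
= 100 Mbps * 34 ms
= 100 * 1e6 * 34 / 1000 bits
= 3400000 bits
= 425000 bytes
= 415.0391 KB
BDP = 3400000 bits (425000 bytes)


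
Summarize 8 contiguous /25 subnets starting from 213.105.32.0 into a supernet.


Original prefix: /25
Number of subnets: 8 = 2^3
New prefix = 25 - 3 = 22
Supernet: 213.105.32.0/22


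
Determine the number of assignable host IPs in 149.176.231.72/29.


Host bits = 32 - 29 = 3
Total addresses = 2^3 = 8
Usable = total - 2 (network and broadcast)
Usable hosts: 6


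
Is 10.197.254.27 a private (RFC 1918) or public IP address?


RFC 1918 private ranges:
  10.0.0.0/8 (10.0.0.0 - 10.255.255.255)
  172.16.0.0/12 (172.16.0.0 - 172.31.255.255)
  192.168.0.0/16 (192.168.0.0 - 192.168.255.255)
Private (in 10.0.0.0/8)


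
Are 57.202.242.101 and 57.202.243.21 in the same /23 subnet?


Mask: 255.255.254.0
57.202.242.101 AND mask = 57.202.242.0
57.202.243.21 AND mask = 57.202.242.0
Yes, same subnet (57.202.242.0)


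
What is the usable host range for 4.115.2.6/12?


Network: 4.112.0.0
Broadcast: 4.127.255.255
First usable = network + 1
Last usable = broadcast - 1
Range: 4.112.0.1 to 4.127.255.254


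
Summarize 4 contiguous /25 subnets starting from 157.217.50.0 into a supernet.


Original prefix: /25
Number of subnets: 4 = 2^2
New prefix = 25 - 2 = 23
Supernet: 157.217.50.0/23


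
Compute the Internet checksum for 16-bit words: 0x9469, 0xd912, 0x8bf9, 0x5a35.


Sum all words (with carry folding):
+ 0x9469 = 0x9469
+ 0xd912 = 0x6d7c
+ 0x8bf9 = 0xf975
+ 0x5a35 = 0x53ab
One's complement: ~0x53ab
Checksum = 0xac54


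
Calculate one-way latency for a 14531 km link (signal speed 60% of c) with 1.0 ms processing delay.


Speed = 0.6 * 3e5 km/s = 180000 km/s
Propagation delay = 14531 / 180000 = 0.0807 s = 80.7278 ms
Processing delay = 1.0 ms
Total one-way latency = 81.7278 ms


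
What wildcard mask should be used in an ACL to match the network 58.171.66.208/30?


Subnet mask: 255.255.255.252
Wildcard = 255.255.255.255 - subnet mask
255 - 255 = 0
255 - 255 = 0
255 - 255 = 0
255 - 252 = 3
Wildcard: 0.0.0.3


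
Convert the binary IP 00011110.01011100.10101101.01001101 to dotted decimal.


00011110 = 30
01011100 = 92
10101101 = 173
01001101 = 77
IP: 30.92.173.77


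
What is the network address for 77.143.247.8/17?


IP:   01001101.10001111.11110111.00001000
Mask: 11111111.11111111.10000000.00000000
AND operation:
Net:  01001101.10001111.10000000.00000000
Network: 77.143.128.0/17


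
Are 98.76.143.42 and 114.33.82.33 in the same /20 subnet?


Mask: 255.255.240.0
98.76.143.42 AND mask = 98.76.128.0
114.33.82.33 AND mask = 114.33.80.0
No, different subnets (98.76.128.0 vs 114.33.80.0)


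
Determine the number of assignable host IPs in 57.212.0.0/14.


Host bits = 32 - 14 = 18
Total addresses = 2^18 = 262144
Usable = total - 2 (network and broadcast)
Usable hosts: 262142


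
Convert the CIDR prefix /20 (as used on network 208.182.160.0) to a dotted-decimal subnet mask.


/20 means 20 network bits, 12 host bits
Binary: 11111111111111111111000000000000
Mask: 255.255.240.0


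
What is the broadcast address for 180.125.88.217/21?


Network: 180.125.88.0/21
Host bits = 11
Set all host bits to 1:
Broadcast: 180.125.95.255


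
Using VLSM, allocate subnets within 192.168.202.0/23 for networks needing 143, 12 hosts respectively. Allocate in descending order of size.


143 hosts -> /24 (254 usable): 192.168.202.0/24
12 hosts -> /28 (14 usable): 192.168.203.0/28
Allocation: 192.168.202.0/24 (143 hosts, 254 usable); 192.168.203.0/28 (12 hosts, 14 usable)


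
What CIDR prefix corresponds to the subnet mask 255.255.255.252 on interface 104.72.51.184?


Binary: 11111111.11111111.11111111.11111100
Count leading 1s
Prefix: /30


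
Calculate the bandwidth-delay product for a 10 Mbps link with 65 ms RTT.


BDP = bandwidth * RTT
= 10 Mbps * 65 ms
= 10 * 1e6 * 65 / 1000 bits
= 650000 bits
= 81250 bytes
= 79.3457 KB
BDP = 650000 bits (81250 bytes)


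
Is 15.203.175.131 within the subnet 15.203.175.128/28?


Subnet network: 15.203.175.128
Test IP AND mask: 15.203.175.128
Yes, 15.203.175.131 is in 15.203.175.128/28


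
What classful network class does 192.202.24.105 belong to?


First octet: 192
Binary: 11000000
110xxxxx -> Class C (192-223)
Class C, default mask 255.255.255.0 (/24)


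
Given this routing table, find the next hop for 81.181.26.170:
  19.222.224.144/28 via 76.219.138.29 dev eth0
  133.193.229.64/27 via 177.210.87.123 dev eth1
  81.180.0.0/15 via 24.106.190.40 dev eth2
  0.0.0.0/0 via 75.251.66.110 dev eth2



Longest prefix match for 81.181.26.170:
  /28 19.222.224.144: no
  /27 133.193.229.64: no
  /15 81.180.0.0: MATCH
  /0 0.0.0.0: MATCH
Selected: next-hop 24.106.190.40 via eth2 (matched /15)


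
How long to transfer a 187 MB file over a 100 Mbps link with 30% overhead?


Effective throughput = 100 * (1 - 30/100) = 70 Mbps
File size in Mb = 187 * 8 = 1496 Mb
Time = 1496 / 70
Time = 21.3714 seconds


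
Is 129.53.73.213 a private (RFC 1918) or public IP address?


RFC 1918 private ranges:
  10.0.0.0/8 (10.0.0.0 - 10.255.255.255)
  172.16.0.0/12 (172.16.0.0 - 172.31.255.255)
  192.168.0.0/16 (192.168.0.0 - 192.168.255.255)
Public (not in any RFC 1918 range)


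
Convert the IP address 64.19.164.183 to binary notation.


64 = 01000000
19 = 00010011
164 = 10100100
183 = 10110111
Binary: 01000000.00010011.10100100.10110111


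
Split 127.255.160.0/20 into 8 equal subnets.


New prefix = 20 + 3 = 23
Each subnet has 512 addresses
  127.255.160.0/23
  127.255.162.0/23
  127.255.164.0/23
  127.255.166.0/23
  127.255.168.0/23
  127.255.170.0/23
  127.255.172.0/23
  127.255.174.0/23
Subnets: 127.255.160.0/23, 127.255.162.0/23, 127.255.164.0/23, 127.255.166.0/23, 127.255.168.0/23, 127.255.170.0/23, 127.255.172.0/23, 127.255.174.0/23


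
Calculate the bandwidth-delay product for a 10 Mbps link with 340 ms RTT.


BDP = bandwidth * RTT
= 10 Mbps * 340 ms
= 10 * 1e6 * 340 / 1000 bits
= 3400000 bits
= 425000 bytes
= 415.0391 KB
BDP = 3400000 bits (425000 bytes)


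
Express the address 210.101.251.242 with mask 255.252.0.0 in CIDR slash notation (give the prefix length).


Binary: 11111111.11111100.00000000.00000000
Count leading 1s
Prefix: /14


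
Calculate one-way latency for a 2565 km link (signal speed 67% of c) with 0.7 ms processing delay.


Speed = 0.67 * 3e5 km/s = 201000 km/s
Propagation delay = 2565 / 201000 = 0.0128 s = 12.7612 ms
Processing delay = 0.7 ms
Total one-way latency = 13.4612 ms


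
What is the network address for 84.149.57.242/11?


IP:   01010100.10010101.00111001.11110010
Mask: 11111111.11100000.00000000.00000000
AND operation:
Net:  01010100.10000000.00000000.00000000
Network: 84.128.0.0/11


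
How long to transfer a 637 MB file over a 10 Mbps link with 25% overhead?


Effective throughput = 10 * (1 - 25/100) = 7.5 Mbps
File size in Mb = 637 * 8 = 5096 Mb
Time = 5096 / 7.5
Time = 679.4667 seconds


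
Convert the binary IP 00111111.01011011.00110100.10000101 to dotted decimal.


00111111 = 63
01011011 = 91
00110100 = 52
10000101 = 133
IP: 63.91.52.133


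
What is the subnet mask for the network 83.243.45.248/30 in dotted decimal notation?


/30 means 30 network bits, 2 host bits
Binary: 11111111111111111111111111111100
Mask: 255.255.255.252


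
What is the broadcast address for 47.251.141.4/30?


Network: 47.251.141.4/30
Host bits = 2
Set all host bits to 1:
Broadcast: 47.251.141.7


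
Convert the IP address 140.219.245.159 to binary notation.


140 = 10001100
219 = 11011011
245 = 11110101
159 = 10011111
Binary: 10001100.11011011.11110101.10011111


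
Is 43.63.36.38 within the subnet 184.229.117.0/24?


Subnet network: 184.229.117.0
Test IP AND mask: 43.63.36.0
No, 43.63.36.38 is not in 184.229.117.0/24


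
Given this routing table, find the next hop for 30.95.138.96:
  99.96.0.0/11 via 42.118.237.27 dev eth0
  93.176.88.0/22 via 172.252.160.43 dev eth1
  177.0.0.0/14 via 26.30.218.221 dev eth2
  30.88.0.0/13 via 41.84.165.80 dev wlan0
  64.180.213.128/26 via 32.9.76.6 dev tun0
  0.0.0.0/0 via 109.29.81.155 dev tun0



Longest prefix match for 30.95.138.96:
  /11 99.96.0.0: no
  /22 93.176.88.0: no
  /14 177.0.0.0: no
  /13 30.88.0.0: MATCH
  /26 64.180.213.128: no
  /0 0.0.0.0: MATCH
Selected: next-hop 41.84.165.80 via wlan0 (matched /13)


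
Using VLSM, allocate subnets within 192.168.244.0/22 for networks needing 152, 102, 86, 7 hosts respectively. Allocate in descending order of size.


152 hosts -> /24 (254 usable): 192.168.244.0/24
102 hosts -> /25 (126 usable): 192.168.245.0/25
86 hosts -> /25 (126 usable): 192.168.245.128/25
7 hosts -> /28 (14 usable): 192.168.246.0/28
Allocation: 192.168.244.0/24 (152 hosts, 254 usable); 192.168.245.0/25 (102 hosts, 126 usable); 192.168.245.128/25 (86 hosts, 126 usable); 192.168.246.0/28 (7 hosts, 14 usable)


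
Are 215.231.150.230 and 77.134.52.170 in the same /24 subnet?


Mask: 255.255.255.0
215.231.150.230 AND mask = 215.231.150.0
77.134.52.170 AND mask = 77.134.52.0
No, different subnets (215.231.150.0 vs 77.134.52.0)


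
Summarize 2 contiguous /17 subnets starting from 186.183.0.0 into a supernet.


Original prefix: /17
Number of subnets: 2 = 2^1
New prefix = 17 - 1 = 16
Supernet: 186.183.0.0/16


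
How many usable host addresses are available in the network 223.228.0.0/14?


Host bits = 32 - 14 = 18
Total addresses = 2^18 = 262144
Usable = total - 2 (network and broadcast)
Usable hosts: 262142


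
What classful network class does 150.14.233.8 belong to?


First octet: 150
Binary: 10010110
10xxxxxx -> Class B (128-191)
Class B, default mask 255.255.0.0 (/16)


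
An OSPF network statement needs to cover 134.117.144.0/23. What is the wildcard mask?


Subnet mask: 255.255.254.0
Wildcard = 255.255.255.255 - subnet mask
255 - 255 = 0
255 - 255 = 0
255 - 254 = 1
255 - 0 = 255
Wildcard: 0.0.1.255


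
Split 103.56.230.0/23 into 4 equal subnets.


New prefix = 23 + 2 = 25
Each subnet has 128 addresses
  103.56.230.0/25
  103.56.230.128/25
  103.56.231.0/25
  103.56.231.128/25
Subnets: 103.56.230.0/25, 103.56.230.128/25, 103.56.231.0/25, 103.56.231.128/25


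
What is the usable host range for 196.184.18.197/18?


Network: 196.184.0.0
Broadcast: 196.184.63.255
First usable = network + 1
Last usable = broadcast - 1
Range: 196.184.0.1 to 196.184.63.254


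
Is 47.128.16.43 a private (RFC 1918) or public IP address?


RFC 1918 private ranges:
  10.0.0.0/8 (10.0.0.0 - 10.255.255.255)
  172.16.0.0/12 (172.16.0.0 - 172.31.255.255)
  192.168.0.0/16 (192.168.0.0 - 192.168.255.255)
Public (not in any RFC 1918 range)


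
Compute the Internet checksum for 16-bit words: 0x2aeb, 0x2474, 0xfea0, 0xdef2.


Sum all words (with carry folding):
+ 0x2aeb = 0x2aeb
+ 0x2474 = 0x4f5f
+ 0xfea0 = 0x4e00
+ 0xdef2 = 0x2cf3
One's complement: ~0x2cf3
Checksum = 0xd30c


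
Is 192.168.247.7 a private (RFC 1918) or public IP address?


RFC 1918 private ranges:
  10.0.0.0/8 (10.0.0.0 - 10.255.255.255)
  172.16.0.0/12 (172.16.0.0 - 172.31.255.255)
  192.168.0.0/16 (192.168.0.0 - 192.168.255.255)
Private (in 192.168.0.0/16)


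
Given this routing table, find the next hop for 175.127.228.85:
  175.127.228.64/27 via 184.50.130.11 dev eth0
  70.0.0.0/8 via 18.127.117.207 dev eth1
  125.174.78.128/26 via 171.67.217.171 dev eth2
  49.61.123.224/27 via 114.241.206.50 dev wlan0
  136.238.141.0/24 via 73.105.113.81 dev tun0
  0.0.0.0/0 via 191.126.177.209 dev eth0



Longest prefix match for 175.127.228.85:
  /27 175.127.228.64: MATCH
  /8 70.0.0.0: no
  /26 125.174.78.128: no
  /27 49.61.123.224: no
  /24 136.238.141.0: no
  /0 0.0.0.0: MATCH
Selected: next-hop 184.50.130.11 via eth0 (matched /27)


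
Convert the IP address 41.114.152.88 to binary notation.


41 = 00101001
114 = 01110010
152 = 10011000
88 = 01011000
Binary: 00101001.01110010.10011000.01011000


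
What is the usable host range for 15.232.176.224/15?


Network: 15.232.0.0
Broadcast: 15.233.255.255
First usable = network + 1
Last usable = broadcast - 1
Range: 15.232.0.1 to 15.233.255.254


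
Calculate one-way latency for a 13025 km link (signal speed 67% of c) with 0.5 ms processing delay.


Speed = 0.67 * 3e5 km/s = 201000 km/s
Propagation delay = 13025 / 201000 = 0.0648 s = 64.801 ms
Processing delay = 0.5 ms
Total one-way latency = 65.301 ms


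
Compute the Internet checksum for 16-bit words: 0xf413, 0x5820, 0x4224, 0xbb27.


Sum all words (with carry folding):
+ 0xf413 = 0xf413
+ 0x5820 = 0x4c34
+ 0x4224 = 0x8e58
+ 0xbb27 = 0x4980
One's complement: ~0x4980
Checksum = 0xb67f


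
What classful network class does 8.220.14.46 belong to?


First octet: 8
Binary: 00001000
0xxxxxxx -> Class A (1-126)
Class A, default mask 255.0.0.0 (/8)


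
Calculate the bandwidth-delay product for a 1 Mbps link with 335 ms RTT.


BDP = bandwidth * RTT
= 1 Mbps * 335 ms
= 1 * 1e6 * 335 / 1000 bits
= 335000 bits
= 41875 bytes
= 40.8936 KB
BDP = 335000 bits (41875 bytes)


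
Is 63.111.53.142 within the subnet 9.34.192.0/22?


Subnet network: 9.34.192.0
Test IP AND mask: 63.111.52.0
No, 63.111.53.142 is not in 9.34.192.0/22


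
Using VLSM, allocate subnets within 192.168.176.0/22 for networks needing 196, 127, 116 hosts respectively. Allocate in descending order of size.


196 hosts -> /24 (254 usable): 192.168.176.0/24
127 hosts -> /24 (254 usable): 192.168.177.0/24
116 hosts -> /25 (126 usable): 192.168.178.0/25
Allocation: 192.168.176.0/24 (196 hosts, 254 usable); 192.168.177.0/24 (127 hosts, 254 usable); 192.168.178.0/25 (116 hosts, 126 usable)


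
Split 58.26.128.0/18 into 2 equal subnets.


New prefix = 18 + 1 = 19
Each subnet has 8192 addresses
  58.26.128.0/19
  58.26.160.0/19
Subnets: 58.26.128.0/19, 58.26.160.0/19


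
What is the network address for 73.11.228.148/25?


IP:   01001001.00001011.11100100.10010100
Mask: 11111111.11111111.11111111.10000000
AND operation:
Net:  01001001.00001011.11100100.10000000
Network: 73.11.228.128/25


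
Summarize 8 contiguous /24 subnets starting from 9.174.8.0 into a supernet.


Original prefix: /24
Number of subnets: 8 = 2^3
New prefix = 24 - 3 = 21
Supernet: 9.174.8.0/21


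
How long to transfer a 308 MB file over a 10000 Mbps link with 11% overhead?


Effective throughput = 10000 * (1 - 11/100) = 8900 Mbps
File size in Mb = 308 * 8 = 2464 Mb
Time = 2464 / 8900
Time = 0.2769 seconds


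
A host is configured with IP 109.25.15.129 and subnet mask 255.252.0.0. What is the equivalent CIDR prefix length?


Binary: 11111111.11111100.00000000.00000000
Count leading 1s
Prefix: /14


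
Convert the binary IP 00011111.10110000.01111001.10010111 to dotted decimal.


00011111 = 31
10110000 = 176
01111001 = 121
10010111 = 151
IP: 31.176.121.151


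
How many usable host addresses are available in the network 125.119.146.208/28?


Host bits = 32 - 28 = 4
Total addresses = 2^4 = 16
Usable = total - 2 (network and broadcast)
Usable hosts: 14


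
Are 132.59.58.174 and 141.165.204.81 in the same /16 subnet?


Mask: 255.255.0.0
132.59.58.174 AND mask = 132.59.0.0
141.165.204.81 AND mask = 141.165.0.0
No, different subnets (132.59.0.0 vs 141.165.0.0)


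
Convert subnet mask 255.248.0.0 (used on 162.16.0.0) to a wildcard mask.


Subnet mask: 255.248.0.0
Wildcard = 255.255.255.255 - subnet mask
255 - 255 = 0
255 - 248 = 7
255 - 0 = 255
255 - 0 = 255
Wildcard: 0.7.255.255


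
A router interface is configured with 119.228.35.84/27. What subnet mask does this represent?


/27 means 27 network bits, 5 host bits
Binary: 11111111111111111111111111100000
Mask: 255.255.255.224


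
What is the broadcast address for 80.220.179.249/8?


Network: 80.0.0.0/8
Host bits = 24
Set all host bits to 1:
Broadcast: 80.255.255.255


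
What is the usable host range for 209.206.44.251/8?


Network: 209.0.0.0
Broadcast: 209.255.255.255
First usable = network + 1
Last usable = broadcast - 1
Range: 209.0.0.1 to 209.255.255.254


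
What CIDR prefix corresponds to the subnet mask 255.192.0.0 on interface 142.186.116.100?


Binary: 11111111.11000000.00000000.00000000
Count leading 1s
Prefix: /10


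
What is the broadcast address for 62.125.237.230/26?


Network: 62.125.237.192/26
Host bits = 6
Set all host bits to 1:
Broadcast: 62.125.237.255


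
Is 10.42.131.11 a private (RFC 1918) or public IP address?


RFC 1918 private ranges:
  10.0.0.0/8 (10.0.0.0 - 10.255.255.255)
  172.16.0.0/12 (172.16.0.0 - 172.31.255.255)
  192.168.0.0/16 (192.168.0.0 - 192.168.255.255)
Private (in 10.0.0.0/8)


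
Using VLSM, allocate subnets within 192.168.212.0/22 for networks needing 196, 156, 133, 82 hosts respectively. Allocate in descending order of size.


196 hosts -> /24 (254 usable): 192.168.212.0/24
156 hosts -> /24 (254 usable): 192.168.213.0/24
133 hosts -> /24 (254 usable): 192.168.214.0/24
82 hosts -> /25 (126 usable): 192.168.215.0/25
Allocation: 192.168.212.0/24 (196 hosts, 254 usable); 192.168.213.0/24 (156 hosts, 254 usable); 192.168.214.0/24 (133 hosts, 254 usable); 192.168.215.0/25 (82 hosts, 126 usable)


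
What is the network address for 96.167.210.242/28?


IP:   01100000.10100111.11010010.11110010
Mask: 11111111.11111111.11111111.11110000
AND operation:
Net:  01100000.10100111.11010010.11110000
Network: 96.167.210.240/28


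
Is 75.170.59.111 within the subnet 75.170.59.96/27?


Subnet network: 75.170.59.96
Test IP AND mask: 75.170.59.96
Yes, 75.170.59.111 is in 75.170.59.96/27


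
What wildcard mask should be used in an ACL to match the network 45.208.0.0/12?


Subnet mask: 255.240.0.0
Wildcard = 255.255.255.255 - subnet mask
255 - 255 = 0
255 - 240 = 15
255 - 0 = 255
255 - 0 = 255
Wildcard: 0.15.255.255


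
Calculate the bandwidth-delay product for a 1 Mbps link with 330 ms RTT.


BDP = bandwidth * RTT
= 1 Mbps * 330 ms
= 1 * 1e6 * 330 / 1000 bits
= 330000 bits
= 41250 bytes
= 40.2832 KB
BDP = 330000 bits (41250 bytes)


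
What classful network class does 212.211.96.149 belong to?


First octet: 212
Binary: 11010100
110xxxxx -> Class C (192-223)
Class C, default mask 255.255.255.0 (/24)


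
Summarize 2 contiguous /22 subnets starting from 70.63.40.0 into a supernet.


Original prefix: /22
Number of subnets: 2 = 2^1
New prefix = 22 - 1 = 21
Supernet: 70.63.40.0/21


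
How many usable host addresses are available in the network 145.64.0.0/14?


Host bits = 32 - 14 = 18
Total addresses = 2^18 = 262144
Usable = total - 2 (network and broadcast)
Usable hosts: 262142


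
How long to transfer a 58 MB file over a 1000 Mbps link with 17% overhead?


Effective throughput = 1000 * (1 - 17/100) = 830 Mbps
File size in Mb = 58 * 8 = 464 Mb
Time = 464 / 830
Time = 0.559 seconds


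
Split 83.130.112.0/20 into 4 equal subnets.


New prefix = 20 + 2 = 22
Each subnet has 1024 addresses
  83.130.112.0/22
  83.130.116.0/22
  83.130.120.0/22
  83.130.124.0/22
Subnets: 83.130.112.0/22, 83.130.116.0/22, 83.130.120.0/22, 83.130.124.0/22


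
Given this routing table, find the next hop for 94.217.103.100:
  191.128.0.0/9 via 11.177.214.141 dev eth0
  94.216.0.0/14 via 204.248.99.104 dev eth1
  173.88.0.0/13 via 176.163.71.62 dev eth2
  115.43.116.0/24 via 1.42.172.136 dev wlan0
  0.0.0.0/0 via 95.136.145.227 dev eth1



Longest prefix match for 94.217.103.100:
  /9 191.128.0.0: no
  /14 94.216.0.0: MATCH
  /13 173.88.0.0: no
  /24 115.43.116.0: no
  /0 0.0.0.0: MATCH
Selected: next-hop 204.248.99.104 via eth1 (matched /14)


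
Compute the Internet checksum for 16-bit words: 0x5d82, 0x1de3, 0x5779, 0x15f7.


Sum all words (with carry folding):
+ 0x5d82 = 0x5d82
+ 0x1de3 = 0x7b65
+ 0x5779 = 0xd2de
+ 0x15f7 = 0xe8d5
One's complement: ~0xe8d5
Checksum = 0x172a


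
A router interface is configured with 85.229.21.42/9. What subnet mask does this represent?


/9 means 9 network bits, 23 host bits
Binary: 11111111100000000000000000000000
Mask: 255.128.0.0


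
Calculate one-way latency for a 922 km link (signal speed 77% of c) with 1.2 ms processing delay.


Speed = 0.77 * 3e5 km/s = 231000 km/s
Propagation delay = 922 / 231000 = 0.004 s = 3.9913 ms
Processing delay = 1.2 ms
Total one-way latency = 5.1913 ms


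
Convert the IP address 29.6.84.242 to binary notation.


29 = 00011101
6 = 00000110
84 = 01010100
242 = 11110010
Binary: 00011101.00000110.01010100.11110010


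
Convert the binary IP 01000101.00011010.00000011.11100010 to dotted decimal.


01000101 = 69
00011010 = 26
00000011 = 3
11100010 = 226
IP: 69.26.3.226


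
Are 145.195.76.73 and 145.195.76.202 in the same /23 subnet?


Mask: 255.255.254.0
145.195.76.73 AND mask = 145.195.76.0
145.195.76.202 AND mask = 145.195.76.0
Yes, same subnet (145.195.76.0)


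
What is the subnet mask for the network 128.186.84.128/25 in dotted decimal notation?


/25 means 25 network bits, 7 host bits
Binary: 11111111111111111111111110000000
Mask: 255.255.255.128


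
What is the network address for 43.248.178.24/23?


IP:   00101011.11111000.10110010.00011000
Mask: 11111111.11111111.11111110.00000000
AND operation:
Net:  00101011.11111000.10110010.00000000
Network: 43.248.178.0/23


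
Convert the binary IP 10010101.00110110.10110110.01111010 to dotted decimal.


10010101 = 149
00110110 = 54
10110110 = 182
01111010 = 122
IP: 149.54.182.122


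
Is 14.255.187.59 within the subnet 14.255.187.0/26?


Subnet network: 14.255.187.0
Test IP AND mask: 14.255.187.0
Yes, 14.255.187.59 is in 14.255.187.0/26


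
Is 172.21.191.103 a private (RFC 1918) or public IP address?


RFC 1918 private ranges:
  10.0.0.0/8 (10.0.0.0 - 10.255.255.255)
  172.16.0.0/12 (172.16.0.0 - 172.31.255.255)
  192.168.0.0/16 (192.168.0.0 - 192.168.255.255)
Private (in 172.16.0.0/12)


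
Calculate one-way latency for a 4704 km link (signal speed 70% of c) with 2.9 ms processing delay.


Speed = 0.7 * 3e5 km/s = 210000 km/s
Propagation delay = 4704 / 210000 = 0.0224 s = 22.4 ms
Processing delay = 2.9 ms
Total one-way latency = 25.3 ms


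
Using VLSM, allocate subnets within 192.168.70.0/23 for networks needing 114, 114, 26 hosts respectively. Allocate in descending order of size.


114 hosts -> /25 (126 usable): 192.168.70.0/25
114 hosts -> /25 (126 usable): 192.168.70.128/25
26 hosts -> /27 (30 usable): 192.168.71.0/27
Allocation: 192.168.70.0/25 (114 hosts, 126 usable); 192.168.70.128/25 (114 hosts, 126 usable); 192.168.71.0/27 (26 hosts, 30 usable)


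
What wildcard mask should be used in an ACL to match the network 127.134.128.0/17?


Subnet mask: 255.255.128.0
Wildcard = 255.255.255.255 - subnet mask
255 - 255 = 0
255 - 255 = 0
255 - 128 = 127
255 - 0 = 255
Wildcard: 0.0.127.255


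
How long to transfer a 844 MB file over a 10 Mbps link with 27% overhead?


Effective throughput = 10 * (1 - 27/100) = 7.3 Mbps
File size in Mb = 844 * 8 = 6752 Mb
Time = 6752 / 7.3
Time = 924.9315 seconds


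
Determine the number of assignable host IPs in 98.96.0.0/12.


Host bits = 32 - 12 = 20
Total addresses = 2^20 = 1048576
Usable = total - 2 (network and broadcast)
Usable hosts: 1048574


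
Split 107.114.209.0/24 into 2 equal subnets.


New prefix = 24 + 1 = 25
Each subnet has 128 addresses
  107.114.209.0/25
  107.114.209.128/25
Subnets: 107.114.209.0/25, 107.114.209.128/25


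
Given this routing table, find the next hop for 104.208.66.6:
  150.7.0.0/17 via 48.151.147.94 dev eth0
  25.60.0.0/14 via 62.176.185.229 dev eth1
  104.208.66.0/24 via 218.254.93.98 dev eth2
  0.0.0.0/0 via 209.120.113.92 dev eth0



Longest prefix match for 104.208.66.6:
  /17 150.7.0.0: no
  /14 25.60.0.0: no
  /24 104.208.66.0: MATCH
  /0 0.0.0.0: MATCH
Selected: next-hop 218.254.93.98 via eth2 (matched /24)


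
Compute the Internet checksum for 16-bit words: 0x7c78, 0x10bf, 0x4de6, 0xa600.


Sum all words (with carry folding):
+ 0x7c78 = 0x7c78
+ 0x10bf = 0x8d37
+ 0x4de6 = 0xdb1d
+ 0xa600 = 0x811e
One's complement: ~0x811e
Checksum = 0x7ee1


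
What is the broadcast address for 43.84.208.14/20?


Network: 43.84.208.0/20
Host bits = 12
Set all host bits to 1:
Broadcast: 43.84.223.255


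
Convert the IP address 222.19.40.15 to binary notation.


222 = 11011110
19 = 00010011
40 = 00101000
15 = 00001111
Binary: 11011110.00010011.00101000.00001111


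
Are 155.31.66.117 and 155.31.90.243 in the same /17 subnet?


Mask: 255.255.128.0
155.31.66.117 AND mask = 155.31.0.0
155.31.90.243 AND mask = 155.31.0.0
Yes, same subnet (155.31.0.0)


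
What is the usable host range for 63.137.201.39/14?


Network: 63.136.0.0
Broadcast: 63.139.255.255
First usable = network + 1
Last usable = broadcast - 1
Range: 63.136.0.1 to 63.139.255.254


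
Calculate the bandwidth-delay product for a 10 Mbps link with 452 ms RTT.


BDP = bandwidth * RTT
= 10 Mbps * 452 ms
= 10 * 1e6 * 452 / 1000 bits
= 4520000 bits
= 565000 bytes
= 551.7578 KB
BDP = 4520000 bits (565000 bytes)


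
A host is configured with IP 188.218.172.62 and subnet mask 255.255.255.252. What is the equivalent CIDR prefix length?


Binary: 11111111.11111111.11111111.11111100
Count leading 1s
Prefix: /30


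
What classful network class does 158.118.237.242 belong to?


First octet: 158
Binary: 10011110
10xxxxxx -> Class B (128-191)
Class B, default mask 255.255.0.0 (/16)


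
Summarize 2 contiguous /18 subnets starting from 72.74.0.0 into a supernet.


Original prefix: /18
Number of subnets: 2 = 2^1
New prefix = 18 - 1 = 17
Supernet: 72.74.0.0/17


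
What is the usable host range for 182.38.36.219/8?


Network: 182.0.0.0
Broadcast: 182.255.255.255
First usable = network + 1
Last usable = broadcast - 1
Range: 182.0.0.1 to 182.255.255.254


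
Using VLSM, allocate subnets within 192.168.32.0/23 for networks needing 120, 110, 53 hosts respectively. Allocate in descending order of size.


120 hosts -> /25 (126 usable): 192.168.32.0/25
110 hosts -> /25 (126 usable): 192.168.32.128/25
53 hosts -> /26 (62 usable): 192.168.33.0/26
Allocation: 192.168.32.0/25 (120 hosts, 126 usable); 192.168.32.128/25 (110 hosts, 126 usable); 192.168.33.0/26 (53 hosts, 62 usable)


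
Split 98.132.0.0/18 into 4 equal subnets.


New prefix = 18 + 2 = 20
Each subnet has 4096 addresses
  98.132.0.0/20
  98.132.16.0/20
  98.132.32.0/20
  98.132.48.0/20
Subnets: 98.132.0.0/20, 98.132.16.0/20, 98.132.32.0/20, 98.132.48.0/20


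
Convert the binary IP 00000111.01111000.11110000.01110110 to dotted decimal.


00000111 = 7
01111000 = 120
11110000 = 240
01110110 = 118
IP: 7.120.240.118


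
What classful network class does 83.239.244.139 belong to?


First octet: 83
Binary: 01010011
0xxxxxxx -> Class A (1-126)
Class A, default mask 255.0.0.0 (/8)


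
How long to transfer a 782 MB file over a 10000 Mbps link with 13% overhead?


Effective throughput = 10000 * (1 - 13/100) = 8700 Mbps
File size in Mb = 782 * 8 = 6256 Mb
Time = 6256 / 8700
Time = 0.7191 seconds


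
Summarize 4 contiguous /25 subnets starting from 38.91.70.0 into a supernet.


Original prefix: /25
Number of subnets: 4 = 2^2
New prefix = 25 - 2 = 23
Supernet: 38.91.70.0/23


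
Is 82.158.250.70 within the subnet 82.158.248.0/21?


Subnet network: 82.158.248.0
Test IP AND mask: 82.158.248.0
Yes, 82.158.250.70 is in 82.158.248.0/21


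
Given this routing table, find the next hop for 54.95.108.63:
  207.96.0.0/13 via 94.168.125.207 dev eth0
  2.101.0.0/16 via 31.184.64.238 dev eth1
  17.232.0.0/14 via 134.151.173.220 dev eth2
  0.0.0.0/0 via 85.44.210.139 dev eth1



Longest prefix match for 54.95.108.63:
  /13 207.96.0.0: no
  /16 2.101.0.0: no
  /14 17.232.0.0: no
  /0 0.0.0.0: MATCH
Selected: next-hop 85.44.210.139 via eth1 (matched /0)


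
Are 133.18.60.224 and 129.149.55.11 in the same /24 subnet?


Mask: 255.255.255.0
133.18.60.224 AND mask = 133.18.60.0
129.149.55.11 AND mask = 129.149.55.0
No, different subnets (133.18.60.0 vs 129.149.55.0)
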